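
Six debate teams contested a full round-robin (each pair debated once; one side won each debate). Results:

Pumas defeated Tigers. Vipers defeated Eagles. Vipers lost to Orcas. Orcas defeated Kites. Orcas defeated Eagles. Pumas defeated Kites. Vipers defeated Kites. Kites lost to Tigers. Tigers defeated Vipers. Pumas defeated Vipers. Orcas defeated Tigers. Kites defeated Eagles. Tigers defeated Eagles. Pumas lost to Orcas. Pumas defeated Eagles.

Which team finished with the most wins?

Win totals: Tigers 3, Pumas 4, Vipers 2, Kites 1, Orcas 5, Eagles 0.
Orcas leads with 5 wins (next highest: 4).

Orcas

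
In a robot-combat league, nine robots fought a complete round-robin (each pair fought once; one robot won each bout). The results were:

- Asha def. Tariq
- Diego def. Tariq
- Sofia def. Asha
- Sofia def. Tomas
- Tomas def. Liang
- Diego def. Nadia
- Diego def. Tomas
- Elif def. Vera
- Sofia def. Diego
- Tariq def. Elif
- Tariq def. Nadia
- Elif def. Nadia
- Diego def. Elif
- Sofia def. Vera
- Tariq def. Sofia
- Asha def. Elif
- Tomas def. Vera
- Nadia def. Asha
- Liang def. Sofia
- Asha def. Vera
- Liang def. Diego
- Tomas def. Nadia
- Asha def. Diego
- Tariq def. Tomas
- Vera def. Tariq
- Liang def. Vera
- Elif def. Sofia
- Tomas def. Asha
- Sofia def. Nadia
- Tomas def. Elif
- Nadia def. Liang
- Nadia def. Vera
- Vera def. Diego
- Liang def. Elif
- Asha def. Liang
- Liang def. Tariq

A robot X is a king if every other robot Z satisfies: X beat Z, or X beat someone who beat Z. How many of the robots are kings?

7

Tariq reaches everyone (king).
Liang reaches everyone (king).
Sofia reaches everyone (king).
Elif reaches everyone (king).
Asha reaches everyone (king).
Nadia cannot reach Tomas in two steps.
Diego reaches everyone (king).
Vera cannot reach Liang, Asha in two steps.
Tomas reaches everyone (king).
Kings: Tariq, Liang, Sofia, Elif, Asha, Diego, Tomas — 7.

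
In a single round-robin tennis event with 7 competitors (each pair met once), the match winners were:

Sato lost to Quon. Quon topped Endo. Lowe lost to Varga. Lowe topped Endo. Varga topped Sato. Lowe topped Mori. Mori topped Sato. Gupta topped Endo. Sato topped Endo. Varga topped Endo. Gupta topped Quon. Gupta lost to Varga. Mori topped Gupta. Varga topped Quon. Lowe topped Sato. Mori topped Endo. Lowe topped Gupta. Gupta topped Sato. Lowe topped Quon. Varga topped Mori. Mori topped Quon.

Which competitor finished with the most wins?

Varga

Win totals: Sato 1, Quon 2, Gupta 3, Mori 4, Lowe 5, Endo 0, Varga 6.
Varga leads with 6 wins (next highest: 5).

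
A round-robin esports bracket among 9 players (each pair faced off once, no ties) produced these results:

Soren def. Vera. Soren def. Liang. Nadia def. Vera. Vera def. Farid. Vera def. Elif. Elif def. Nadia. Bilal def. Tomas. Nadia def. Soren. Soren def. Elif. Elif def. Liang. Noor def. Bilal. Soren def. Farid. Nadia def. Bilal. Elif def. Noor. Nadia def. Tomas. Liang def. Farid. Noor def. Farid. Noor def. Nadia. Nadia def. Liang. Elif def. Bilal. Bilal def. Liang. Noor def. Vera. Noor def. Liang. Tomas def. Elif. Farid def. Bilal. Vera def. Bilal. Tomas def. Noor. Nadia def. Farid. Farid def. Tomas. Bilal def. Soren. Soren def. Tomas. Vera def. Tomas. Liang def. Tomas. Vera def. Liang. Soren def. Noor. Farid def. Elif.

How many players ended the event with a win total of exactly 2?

Win totals: Noor 5, Tomas 2, Bilal 3, Nadia 6, Elif 4, Farid 3, Liang 2, Soren 6, Vera 5.
Exactly 2: Tomas, Liang — 2 players.

2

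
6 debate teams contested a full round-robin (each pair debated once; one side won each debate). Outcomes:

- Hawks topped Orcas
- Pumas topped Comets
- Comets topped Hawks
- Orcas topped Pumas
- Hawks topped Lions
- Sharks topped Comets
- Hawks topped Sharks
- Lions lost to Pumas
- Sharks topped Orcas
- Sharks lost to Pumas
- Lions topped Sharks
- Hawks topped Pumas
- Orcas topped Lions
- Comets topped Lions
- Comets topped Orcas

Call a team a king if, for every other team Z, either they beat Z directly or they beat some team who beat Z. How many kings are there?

4

Orcas cannot reach Hawks in two steps.
Lions cannot reach Pumas, Hawks in two steps.
Sharks reaches everyone (king).
Comets reaches everyone (king).
Pumas reaches everyone (king).
Hawks reaches everyone (king).
Kings: Sharks, Comets, Pumas, Hawks — 4.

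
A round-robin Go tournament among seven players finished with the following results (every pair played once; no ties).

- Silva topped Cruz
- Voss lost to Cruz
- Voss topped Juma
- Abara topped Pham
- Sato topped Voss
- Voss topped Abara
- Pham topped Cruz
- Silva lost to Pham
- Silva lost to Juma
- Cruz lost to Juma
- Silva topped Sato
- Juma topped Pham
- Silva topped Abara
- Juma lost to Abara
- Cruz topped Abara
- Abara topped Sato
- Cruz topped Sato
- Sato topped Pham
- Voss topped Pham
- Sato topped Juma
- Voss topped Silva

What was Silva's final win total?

3

Silva's results: beat Sato, Abara, Cruz; lost to Voss, Pham, Juma.
That is 3 wins.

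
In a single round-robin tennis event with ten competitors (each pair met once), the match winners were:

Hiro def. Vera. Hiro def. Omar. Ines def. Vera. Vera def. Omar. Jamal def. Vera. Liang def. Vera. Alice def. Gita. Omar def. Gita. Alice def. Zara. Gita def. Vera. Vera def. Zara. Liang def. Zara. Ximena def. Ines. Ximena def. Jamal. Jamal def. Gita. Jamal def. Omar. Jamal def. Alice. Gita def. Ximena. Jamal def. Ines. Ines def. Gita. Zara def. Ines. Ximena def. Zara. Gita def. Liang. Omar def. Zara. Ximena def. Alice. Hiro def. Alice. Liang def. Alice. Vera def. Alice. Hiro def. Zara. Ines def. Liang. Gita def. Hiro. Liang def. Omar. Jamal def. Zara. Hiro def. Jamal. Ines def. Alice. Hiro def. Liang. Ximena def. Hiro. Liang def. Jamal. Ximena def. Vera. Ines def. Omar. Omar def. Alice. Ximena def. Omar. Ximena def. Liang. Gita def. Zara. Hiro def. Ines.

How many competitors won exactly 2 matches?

Win totals: Liang 5, Ximena 8, Jamal 6, Omar 3, Ines 5, Alice 2, Gita 5, Zara 1, Vera 3, Hiro 7.
Exactly 2: Alice — 1 competitor.

1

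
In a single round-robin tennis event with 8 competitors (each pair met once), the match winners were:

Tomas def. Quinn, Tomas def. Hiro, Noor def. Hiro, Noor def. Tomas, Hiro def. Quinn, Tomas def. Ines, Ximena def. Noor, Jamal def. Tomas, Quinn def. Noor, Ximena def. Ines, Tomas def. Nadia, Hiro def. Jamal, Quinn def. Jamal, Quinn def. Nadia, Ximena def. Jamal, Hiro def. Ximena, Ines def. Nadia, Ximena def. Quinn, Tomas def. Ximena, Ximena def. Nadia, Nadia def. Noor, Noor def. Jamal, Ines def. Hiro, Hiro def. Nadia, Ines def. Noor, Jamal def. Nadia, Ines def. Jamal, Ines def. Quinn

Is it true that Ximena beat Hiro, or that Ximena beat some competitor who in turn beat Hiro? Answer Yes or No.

Yes

Ximena did not beat Hiro directly.
Ximena beat Noor, Ines, Nadia, Quinn, Jamal. Of those, Noor beat Hiro.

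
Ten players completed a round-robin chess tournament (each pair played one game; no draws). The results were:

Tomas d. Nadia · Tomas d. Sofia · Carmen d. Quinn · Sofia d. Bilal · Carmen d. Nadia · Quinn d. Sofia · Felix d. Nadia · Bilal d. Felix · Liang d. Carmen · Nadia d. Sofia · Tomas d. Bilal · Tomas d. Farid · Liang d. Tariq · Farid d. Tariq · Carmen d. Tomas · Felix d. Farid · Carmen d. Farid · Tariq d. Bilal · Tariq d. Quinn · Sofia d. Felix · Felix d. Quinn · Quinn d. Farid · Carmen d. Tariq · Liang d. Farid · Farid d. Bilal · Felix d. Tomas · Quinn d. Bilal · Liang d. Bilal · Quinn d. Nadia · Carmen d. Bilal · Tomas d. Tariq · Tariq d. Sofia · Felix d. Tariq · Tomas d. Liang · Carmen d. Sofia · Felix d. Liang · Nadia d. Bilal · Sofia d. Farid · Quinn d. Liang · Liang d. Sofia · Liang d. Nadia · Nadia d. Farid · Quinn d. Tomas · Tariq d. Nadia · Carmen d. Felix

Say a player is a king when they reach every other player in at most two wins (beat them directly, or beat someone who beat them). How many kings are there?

Felix reaches everyone (king).
Liang reaches everyone (king).
Farid cannot reach Liang, Carmen, Tomas in two steps.
Tariq cannot reach Carmen in two steps.
Bilal cannot reach Carmen, Sofia in two steps.
Carmen reaches everyone (king).
Quinn reaches everyone (king).
Tomas reaches everyone (king).
Sofia cannot reach Carmen in two steps.
Nadia cannot reach Liang, Carmen, Quinn, Tomas in two steps.
Kings: Felix, Liang, Carmen, Quinn, Tomas — 5.

5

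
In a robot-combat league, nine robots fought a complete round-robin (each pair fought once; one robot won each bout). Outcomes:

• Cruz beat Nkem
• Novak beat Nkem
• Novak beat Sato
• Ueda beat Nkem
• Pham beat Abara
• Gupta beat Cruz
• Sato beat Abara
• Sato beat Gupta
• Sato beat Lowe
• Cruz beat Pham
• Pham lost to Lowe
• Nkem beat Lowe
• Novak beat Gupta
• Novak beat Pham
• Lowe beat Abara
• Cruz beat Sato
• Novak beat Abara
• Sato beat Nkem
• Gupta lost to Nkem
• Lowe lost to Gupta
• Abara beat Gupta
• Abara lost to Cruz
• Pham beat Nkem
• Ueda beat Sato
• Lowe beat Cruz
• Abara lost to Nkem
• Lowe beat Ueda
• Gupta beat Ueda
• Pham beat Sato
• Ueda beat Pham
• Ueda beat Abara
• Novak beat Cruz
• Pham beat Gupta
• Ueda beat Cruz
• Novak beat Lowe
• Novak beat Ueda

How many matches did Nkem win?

3

Nkem's results: beat Gupta, Lowe, Abara; lost to Sato, Ueda, Novak, Pham, Cruz.
That is 3 wins.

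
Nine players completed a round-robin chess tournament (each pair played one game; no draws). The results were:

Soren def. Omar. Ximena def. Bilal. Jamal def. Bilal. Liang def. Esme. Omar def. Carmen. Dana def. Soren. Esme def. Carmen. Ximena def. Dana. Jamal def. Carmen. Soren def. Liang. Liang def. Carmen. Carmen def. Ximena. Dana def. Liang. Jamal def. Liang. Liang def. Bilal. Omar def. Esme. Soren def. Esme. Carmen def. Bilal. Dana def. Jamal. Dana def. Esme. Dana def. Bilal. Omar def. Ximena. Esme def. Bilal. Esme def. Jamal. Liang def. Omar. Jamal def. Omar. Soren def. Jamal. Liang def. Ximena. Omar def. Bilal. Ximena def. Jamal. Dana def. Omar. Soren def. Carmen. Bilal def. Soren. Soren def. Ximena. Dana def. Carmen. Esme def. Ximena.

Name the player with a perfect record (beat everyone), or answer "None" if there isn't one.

Highest win total is Dana with 7 (out of 8 possible).
Dana lost to Ximena, so no player went undefeated.

None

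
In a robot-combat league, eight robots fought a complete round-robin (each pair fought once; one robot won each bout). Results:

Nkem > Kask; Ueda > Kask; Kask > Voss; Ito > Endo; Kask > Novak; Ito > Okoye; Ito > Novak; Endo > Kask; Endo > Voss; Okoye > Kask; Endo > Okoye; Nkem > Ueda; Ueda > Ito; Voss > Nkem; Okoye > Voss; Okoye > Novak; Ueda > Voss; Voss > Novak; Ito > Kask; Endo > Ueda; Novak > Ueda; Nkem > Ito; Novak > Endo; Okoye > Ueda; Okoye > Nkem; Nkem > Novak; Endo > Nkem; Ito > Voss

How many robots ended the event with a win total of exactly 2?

3

Win totals: Ueda 3, Novak 2, Ito 5, Kask 2, Endo 5, Okoye 5, Voss 2, Nkem 4.
Exactly 2: Novak, Kask, Voss — 3 robots.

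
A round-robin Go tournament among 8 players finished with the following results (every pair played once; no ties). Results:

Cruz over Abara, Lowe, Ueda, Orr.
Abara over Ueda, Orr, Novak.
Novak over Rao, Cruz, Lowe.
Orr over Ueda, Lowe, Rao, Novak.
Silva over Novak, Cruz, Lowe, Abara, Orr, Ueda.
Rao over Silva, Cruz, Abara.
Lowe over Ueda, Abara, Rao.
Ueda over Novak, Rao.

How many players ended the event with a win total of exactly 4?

Win totals: Cruz 4, Silva 6, Abara 3, Ueda 2, Novak 3, Lowe 3, Orr 4, Rao 3.
Exactly 4: Cruz, Orr — 2 players.

2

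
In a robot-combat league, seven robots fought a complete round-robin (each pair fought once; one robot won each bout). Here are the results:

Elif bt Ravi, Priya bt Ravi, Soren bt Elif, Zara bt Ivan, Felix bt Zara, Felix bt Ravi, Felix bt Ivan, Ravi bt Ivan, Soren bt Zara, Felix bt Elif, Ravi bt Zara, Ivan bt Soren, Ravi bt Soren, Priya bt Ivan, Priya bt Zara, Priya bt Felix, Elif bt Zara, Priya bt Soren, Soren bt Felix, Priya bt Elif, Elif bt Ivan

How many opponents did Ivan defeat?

Ivan's results: beat Soren; lost to Elif, Priya, Ravi, Felix, Zara.
That is 1 win.

1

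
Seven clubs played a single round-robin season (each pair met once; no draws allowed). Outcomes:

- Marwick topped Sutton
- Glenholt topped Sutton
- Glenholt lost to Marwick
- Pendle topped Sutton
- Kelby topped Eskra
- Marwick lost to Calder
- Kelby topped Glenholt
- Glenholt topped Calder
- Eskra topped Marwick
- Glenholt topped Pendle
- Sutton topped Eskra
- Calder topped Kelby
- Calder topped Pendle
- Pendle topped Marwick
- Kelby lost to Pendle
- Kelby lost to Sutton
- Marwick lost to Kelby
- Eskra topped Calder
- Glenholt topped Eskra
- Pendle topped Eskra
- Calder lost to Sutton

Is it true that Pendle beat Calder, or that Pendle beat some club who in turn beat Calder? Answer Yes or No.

Yes

Pendle did not beat Calder directly.
Pendle beat Kelby, Sutton, Eskra, Marwick. Of those, Sutton beat Calder.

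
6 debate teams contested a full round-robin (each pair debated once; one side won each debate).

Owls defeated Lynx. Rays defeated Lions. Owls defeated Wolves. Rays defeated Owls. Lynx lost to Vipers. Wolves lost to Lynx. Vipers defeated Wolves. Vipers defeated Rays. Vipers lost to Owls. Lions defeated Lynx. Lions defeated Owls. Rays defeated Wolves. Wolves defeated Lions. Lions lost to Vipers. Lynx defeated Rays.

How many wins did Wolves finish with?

Wolves' results: beat Lions; lost to Owls, Lynx, Rays, Vipers.
That is 1 win.

1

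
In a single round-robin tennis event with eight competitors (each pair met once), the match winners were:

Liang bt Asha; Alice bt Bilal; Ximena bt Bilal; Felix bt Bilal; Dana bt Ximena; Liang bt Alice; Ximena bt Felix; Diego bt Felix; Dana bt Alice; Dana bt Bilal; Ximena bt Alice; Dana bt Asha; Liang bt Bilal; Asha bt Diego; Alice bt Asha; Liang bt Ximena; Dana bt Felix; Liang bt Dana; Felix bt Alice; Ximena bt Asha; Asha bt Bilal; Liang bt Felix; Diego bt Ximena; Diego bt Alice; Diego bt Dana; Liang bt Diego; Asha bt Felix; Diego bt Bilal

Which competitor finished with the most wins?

Liang

Win totals: Dana 5, Bilal 0, Diego 5, Alice 2, Ximena 4, Felix 2, Liang 7, Asha 3.
Liang leads with 7 wins (next highest: 5).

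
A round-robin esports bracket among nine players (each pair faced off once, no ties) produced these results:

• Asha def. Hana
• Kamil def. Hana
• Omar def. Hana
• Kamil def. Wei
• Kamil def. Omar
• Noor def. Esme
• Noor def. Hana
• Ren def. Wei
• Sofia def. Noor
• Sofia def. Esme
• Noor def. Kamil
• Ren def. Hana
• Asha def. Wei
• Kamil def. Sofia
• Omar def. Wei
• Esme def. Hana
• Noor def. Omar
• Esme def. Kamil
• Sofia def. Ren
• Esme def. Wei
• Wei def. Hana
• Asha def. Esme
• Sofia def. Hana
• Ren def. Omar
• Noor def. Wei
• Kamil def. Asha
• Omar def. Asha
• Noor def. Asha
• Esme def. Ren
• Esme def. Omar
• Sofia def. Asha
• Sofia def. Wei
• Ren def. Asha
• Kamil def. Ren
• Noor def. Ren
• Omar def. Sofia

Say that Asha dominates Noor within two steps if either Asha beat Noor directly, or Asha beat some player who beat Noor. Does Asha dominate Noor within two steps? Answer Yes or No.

No

Asha did not beat Noor directly.
Asha beat Esme, Hana, Wei, but each of them lost to Noor. No two-step path.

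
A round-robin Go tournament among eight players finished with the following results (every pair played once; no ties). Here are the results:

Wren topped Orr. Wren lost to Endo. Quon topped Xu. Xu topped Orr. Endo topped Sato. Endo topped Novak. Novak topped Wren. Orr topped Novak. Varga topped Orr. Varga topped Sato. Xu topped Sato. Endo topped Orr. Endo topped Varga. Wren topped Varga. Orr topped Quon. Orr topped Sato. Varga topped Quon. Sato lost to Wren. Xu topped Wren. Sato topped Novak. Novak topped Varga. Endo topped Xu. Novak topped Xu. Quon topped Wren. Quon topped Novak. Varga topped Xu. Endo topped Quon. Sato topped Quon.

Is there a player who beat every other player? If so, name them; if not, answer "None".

Endo

Endo has 7 wins out of 7 opponents — a perfect record.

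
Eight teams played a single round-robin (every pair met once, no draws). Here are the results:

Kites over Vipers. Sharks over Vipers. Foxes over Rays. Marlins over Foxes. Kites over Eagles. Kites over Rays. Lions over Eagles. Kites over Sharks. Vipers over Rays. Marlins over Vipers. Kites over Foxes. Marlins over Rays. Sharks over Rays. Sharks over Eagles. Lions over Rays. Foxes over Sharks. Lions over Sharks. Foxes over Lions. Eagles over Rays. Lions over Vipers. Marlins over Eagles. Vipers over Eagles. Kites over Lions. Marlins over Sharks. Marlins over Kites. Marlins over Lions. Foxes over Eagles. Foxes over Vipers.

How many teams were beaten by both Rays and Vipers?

Rays beat: no one.
Vipers beat: Eagles, Rays.
No one was beaten by both.

0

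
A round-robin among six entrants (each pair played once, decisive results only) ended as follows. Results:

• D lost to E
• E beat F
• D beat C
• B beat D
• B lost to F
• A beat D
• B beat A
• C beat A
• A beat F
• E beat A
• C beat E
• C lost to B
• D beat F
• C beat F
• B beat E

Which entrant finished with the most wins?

B

Win totals: A 2, B 4, C 3, D 2, E 3, F 1.
B leads with 4 wins (next highest: 3).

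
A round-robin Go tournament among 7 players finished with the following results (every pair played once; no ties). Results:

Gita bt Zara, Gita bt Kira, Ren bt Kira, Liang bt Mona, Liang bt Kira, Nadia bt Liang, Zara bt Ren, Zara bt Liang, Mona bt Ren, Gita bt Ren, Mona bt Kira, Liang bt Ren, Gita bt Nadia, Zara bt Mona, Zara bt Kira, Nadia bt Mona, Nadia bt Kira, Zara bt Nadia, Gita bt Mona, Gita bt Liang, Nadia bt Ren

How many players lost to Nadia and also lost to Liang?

Nadia beat: Ren, Kira, Mona, Liang.
Liang beat: Ren, Kira, Mona.
Both beat: Ren, Kira, Mona — 3.

3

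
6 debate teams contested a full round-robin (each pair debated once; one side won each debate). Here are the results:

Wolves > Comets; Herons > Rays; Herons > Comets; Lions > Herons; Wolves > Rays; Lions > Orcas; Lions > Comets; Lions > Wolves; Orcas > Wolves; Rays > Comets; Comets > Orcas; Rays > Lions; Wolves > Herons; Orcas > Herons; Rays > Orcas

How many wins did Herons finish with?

2

Herons' results: beat Comets, Rays; lost to Orcas, Lions, Wolves.
That is 2 wins.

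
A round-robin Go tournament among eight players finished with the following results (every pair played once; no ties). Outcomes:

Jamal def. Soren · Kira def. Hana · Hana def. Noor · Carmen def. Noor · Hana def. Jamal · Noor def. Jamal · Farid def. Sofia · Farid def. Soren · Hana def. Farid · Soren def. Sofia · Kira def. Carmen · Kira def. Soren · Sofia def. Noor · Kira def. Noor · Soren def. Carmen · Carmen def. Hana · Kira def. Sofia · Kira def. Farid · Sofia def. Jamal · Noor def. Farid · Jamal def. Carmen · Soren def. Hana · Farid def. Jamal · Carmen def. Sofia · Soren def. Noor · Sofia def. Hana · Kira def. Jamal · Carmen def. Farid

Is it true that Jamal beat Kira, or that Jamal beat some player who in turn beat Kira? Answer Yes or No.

Jamal did not beat Kira directly.
Jamal beat Soren, Carmen, but each of them lost to Kira. No two-step path.

No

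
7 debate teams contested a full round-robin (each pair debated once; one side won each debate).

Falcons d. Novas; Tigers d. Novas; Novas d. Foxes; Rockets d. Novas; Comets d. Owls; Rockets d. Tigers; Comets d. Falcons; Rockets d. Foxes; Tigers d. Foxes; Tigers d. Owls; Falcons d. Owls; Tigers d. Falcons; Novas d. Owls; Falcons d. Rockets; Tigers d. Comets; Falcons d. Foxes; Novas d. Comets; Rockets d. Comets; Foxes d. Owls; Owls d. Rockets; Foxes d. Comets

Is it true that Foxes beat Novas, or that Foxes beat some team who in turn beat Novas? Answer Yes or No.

No

Foxes did not beat Novas directly.
Foxes beat Comets, Owls, but each of them lost to Novas. No two-step path.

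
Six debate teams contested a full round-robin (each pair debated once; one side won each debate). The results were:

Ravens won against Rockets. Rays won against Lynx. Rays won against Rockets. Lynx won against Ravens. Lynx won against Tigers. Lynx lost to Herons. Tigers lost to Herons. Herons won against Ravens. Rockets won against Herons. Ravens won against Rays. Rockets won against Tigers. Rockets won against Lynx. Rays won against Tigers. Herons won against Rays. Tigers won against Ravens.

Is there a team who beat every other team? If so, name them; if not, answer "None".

None

Highest win total is Herons with 4 (out of 5 possible).
Herons lost to Rockets, so no team went undefeated.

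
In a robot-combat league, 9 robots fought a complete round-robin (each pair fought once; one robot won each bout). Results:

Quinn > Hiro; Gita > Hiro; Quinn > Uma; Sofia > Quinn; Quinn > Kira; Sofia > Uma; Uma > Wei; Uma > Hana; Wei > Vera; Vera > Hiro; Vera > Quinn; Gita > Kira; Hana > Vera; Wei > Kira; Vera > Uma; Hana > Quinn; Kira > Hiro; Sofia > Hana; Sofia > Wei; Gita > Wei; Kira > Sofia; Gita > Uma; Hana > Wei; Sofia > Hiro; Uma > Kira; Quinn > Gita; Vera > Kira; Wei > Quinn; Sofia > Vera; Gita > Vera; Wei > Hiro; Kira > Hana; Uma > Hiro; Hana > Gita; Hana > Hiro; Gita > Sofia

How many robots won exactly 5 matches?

1

Win totals: Hana 5, Hiro 0, Uma 4, Kira 3, Quinn 4, Vera 4, Gita 6, Wei 4, Sofia 6.
Exactly 5: Hana — 1 robot.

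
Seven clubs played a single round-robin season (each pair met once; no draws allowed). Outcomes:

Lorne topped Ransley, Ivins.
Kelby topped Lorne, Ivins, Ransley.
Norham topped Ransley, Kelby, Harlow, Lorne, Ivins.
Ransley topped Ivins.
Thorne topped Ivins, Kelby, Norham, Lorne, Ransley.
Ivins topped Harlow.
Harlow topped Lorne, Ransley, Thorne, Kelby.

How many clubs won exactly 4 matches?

1

Win totals: Norham 5, Lorne 2, Ransley 1, Thorne 5, Harlow 4, Kelby 3, Ivins 1.
Exactly 4: Harlow — 1 club.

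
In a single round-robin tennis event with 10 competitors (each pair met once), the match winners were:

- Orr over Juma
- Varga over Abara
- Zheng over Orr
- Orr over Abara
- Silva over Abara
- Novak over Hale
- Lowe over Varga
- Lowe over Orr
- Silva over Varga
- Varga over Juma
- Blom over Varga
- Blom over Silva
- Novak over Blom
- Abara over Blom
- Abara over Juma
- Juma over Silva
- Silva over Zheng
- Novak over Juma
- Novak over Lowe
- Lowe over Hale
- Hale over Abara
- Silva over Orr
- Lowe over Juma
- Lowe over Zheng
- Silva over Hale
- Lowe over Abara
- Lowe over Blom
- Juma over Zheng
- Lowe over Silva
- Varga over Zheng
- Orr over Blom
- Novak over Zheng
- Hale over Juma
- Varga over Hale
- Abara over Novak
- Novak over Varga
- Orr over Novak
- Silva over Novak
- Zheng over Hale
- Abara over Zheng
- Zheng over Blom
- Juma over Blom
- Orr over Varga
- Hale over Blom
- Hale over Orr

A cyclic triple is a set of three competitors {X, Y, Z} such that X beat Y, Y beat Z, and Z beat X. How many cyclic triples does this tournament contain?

Win totals: Abara 4, Hale 4, Varga 4, Lowe 8, Silva 6, Juma 3, Blom 2, Orr 5, Novak 6, Zheng 3.
A competitor with w wins dominates both others in C(w,2) triples; summing gives 6 + 6 + 6 + 28 + 15 + 3 + 1 + 10 + 15 + 3 = 93 transitive triples.
Total triples C(10,3) = 120, so cyclic triples = 120 − 93 = 27.

27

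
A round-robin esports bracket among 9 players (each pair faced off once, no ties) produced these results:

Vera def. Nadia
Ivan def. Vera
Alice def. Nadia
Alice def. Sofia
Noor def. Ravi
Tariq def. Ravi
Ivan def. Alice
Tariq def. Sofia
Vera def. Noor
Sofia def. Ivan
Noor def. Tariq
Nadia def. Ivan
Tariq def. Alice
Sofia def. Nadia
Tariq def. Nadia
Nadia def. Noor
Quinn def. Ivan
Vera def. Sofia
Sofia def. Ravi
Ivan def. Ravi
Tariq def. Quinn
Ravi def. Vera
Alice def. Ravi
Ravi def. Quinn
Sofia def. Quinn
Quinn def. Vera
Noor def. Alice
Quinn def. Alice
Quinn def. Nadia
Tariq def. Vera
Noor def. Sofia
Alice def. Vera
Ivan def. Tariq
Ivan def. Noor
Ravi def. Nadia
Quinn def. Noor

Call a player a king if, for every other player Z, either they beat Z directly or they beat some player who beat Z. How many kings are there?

6

Ravi cannot reach Tariq in two steps.
Nadia cannot reach Quinn in two steps.
Vera reaches everyone (king).
Quinn reaches everyone (king).
Alice cannot reach Tariq in two steps.
Tariq reaches everyone (king).
Sofia reaches everyone (king).
Ivan reaches everyone (king).
Noor reaches everyone (king).
Kings: Vera, Quinn, Tariq, Sofia, Ivan, Noor — 6.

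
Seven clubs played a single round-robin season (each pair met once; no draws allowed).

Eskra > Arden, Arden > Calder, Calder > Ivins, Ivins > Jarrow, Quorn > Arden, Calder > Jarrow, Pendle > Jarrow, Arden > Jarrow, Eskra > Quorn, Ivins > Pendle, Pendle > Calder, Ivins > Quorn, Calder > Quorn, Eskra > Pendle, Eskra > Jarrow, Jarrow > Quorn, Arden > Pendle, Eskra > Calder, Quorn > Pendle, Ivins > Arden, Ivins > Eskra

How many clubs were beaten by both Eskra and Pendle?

Eskra beat: Arden, Quorn, Jarrow, Pendle, Calder.
Pendle beat: Jarrow, Calder.
Both beat: Jarrow, Calder — 2.

2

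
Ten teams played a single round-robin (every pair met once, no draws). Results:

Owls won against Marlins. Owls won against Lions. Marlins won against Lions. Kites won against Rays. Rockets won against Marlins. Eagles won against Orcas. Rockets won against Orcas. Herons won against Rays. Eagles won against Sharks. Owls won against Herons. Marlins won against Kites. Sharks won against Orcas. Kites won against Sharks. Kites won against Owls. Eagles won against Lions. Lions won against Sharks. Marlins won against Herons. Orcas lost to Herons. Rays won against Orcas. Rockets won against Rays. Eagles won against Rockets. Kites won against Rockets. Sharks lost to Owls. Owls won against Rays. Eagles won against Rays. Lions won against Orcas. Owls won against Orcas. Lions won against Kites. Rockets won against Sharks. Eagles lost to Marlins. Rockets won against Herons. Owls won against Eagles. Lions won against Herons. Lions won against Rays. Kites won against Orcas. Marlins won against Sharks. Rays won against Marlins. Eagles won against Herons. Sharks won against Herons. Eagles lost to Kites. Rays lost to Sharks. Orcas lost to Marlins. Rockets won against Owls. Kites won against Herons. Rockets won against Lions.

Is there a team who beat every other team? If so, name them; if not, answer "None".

None

Highest win total is Rockets with 7 (out of 9 possible).
Rockets lost to Kites, Eagles, so no team went undefeated.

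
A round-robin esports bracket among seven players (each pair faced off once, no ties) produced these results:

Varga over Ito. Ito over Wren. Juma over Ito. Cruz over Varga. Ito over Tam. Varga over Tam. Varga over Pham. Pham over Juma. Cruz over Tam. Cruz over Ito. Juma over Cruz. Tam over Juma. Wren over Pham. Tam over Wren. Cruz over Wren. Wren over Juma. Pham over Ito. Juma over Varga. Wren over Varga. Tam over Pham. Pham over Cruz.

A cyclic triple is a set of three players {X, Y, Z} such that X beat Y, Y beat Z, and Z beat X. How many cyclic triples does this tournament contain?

Win totals: Pham 3, Juma 3, Cruz 4, Wren 3, Ito 2, Varga 3, Tam 3.
A player with w wins dominates both others in C(w,2) triples; summing gives 3 + 3 + 6 + 3 + 1 + 3 + 3 = 22 transitive triples.
Total triples C(7,3) = 35, so cyclic triples = 35 − 22 = 13.

13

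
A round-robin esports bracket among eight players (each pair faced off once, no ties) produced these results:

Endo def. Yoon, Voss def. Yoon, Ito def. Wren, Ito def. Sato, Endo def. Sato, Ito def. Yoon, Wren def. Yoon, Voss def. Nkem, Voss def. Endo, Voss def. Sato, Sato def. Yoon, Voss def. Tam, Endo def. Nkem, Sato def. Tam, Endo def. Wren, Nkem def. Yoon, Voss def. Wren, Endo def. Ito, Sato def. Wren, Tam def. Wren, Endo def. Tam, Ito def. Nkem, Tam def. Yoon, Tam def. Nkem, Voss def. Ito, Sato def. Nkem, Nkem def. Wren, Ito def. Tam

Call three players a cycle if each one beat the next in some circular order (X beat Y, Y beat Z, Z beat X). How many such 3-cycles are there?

0

Win totals: Yoon 0, Tam 3, Ito 5, Wren 1, Voss 7, Endo 6, Nkem 2, Sato 4.
A player with w wins dominates both others in C(w,2) triples; summing gives 0 + 3 + 10 + 0 + 21 + 15 + 1 + 6 = 56 transitive triples.
Total triples C(8,3) = 56, so cyclic triples = 56 − 56 = 0.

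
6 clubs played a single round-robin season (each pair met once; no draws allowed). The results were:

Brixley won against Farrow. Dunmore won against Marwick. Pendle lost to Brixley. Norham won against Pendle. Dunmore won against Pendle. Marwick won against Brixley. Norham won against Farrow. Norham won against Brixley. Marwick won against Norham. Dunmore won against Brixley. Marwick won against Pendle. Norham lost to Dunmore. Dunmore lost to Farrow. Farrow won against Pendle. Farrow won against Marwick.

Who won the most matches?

Win totals: Brixley 2, Norham 3, Dunmore 4, Pendle 0, Farrow 3, Marwick 3.
Dunmore leads with 4 wins (next highest: 3).

Dunmore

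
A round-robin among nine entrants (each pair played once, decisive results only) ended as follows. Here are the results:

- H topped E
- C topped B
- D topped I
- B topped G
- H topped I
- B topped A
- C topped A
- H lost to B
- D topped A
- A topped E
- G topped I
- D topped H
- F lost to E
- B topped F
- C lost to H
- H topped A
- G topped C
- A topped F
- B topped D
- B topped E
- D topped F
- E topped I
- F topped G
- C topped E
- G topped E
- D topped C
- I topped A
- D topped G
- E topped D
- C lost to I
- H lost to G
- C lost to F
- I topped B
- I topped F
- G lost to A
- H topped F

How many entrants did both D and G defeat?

D beat: A, C, F, G, H, I.
G beat: C, E, H, I.
Both beat: C, H, I — 3.

3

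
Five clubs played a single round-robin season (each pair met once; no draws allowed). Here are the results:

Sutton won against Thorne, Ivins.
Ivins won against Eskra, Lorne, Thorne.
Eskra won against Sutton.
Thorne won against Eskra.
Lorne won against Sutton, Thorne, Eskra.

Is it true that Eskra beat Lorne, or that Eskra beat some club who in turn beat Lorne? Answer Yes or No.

Eskra did not beat Lorne directly.
Eskra beat Sutton, but each of them lost to Lorne. No two-step path.

No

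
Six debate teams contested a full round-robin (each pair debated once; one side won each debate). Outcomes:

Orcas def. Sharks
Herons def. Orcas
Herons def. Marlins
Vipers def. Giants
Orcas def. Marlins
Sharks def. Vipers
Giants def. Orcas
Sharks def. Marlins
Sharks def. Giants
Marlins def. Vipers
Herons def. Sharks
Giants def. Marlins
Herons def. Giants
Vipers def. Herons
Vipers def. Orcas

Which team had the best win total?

Herons

Win totals: Sharks 3, Herons 4, Giants 2, Orcas 2, Marlins 1, Vipers 3.
Herons leads with 4 wins (next highest: 3).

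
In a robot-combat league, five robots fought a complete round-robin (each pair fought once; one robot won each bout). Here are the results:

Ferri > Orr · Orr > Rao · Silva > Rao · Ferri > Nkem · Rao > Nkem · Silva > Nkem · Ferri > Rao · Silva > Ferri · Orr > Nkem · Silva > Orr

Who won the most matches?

Silva

Win totals: Ferri 3, Rao 1, Nkem 0, Orr 2, Silva 4.
Silva leads with 4 wins (next highest: 3).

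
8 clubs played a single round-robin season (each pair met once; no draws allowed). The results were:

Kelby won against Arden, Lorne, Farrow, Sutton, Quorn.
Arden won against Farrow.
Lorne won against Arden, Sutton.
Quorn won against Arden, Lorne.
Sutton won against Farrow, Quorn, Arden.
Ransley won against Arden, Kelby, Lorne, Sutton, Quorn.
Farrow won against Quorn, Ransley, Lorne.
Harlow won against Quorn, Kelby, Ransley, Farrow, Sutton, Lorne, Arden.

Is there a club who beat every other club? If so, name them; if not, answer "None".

Harlow

Harlow has 7 wins out of 7 opponents — a perfect record.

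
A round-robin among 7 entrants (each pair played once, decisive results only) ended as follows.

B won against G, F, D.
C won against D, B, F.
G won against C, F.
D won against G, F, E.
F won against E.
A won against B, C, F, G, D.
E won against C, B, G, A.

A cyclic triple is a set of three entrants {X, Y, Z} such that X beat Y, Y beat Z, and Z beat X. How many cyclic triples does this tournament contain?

Win totals: A 5, B 3, C 3, D 3, E 4, F 1, G 2.
An entrant with w wins dominates both others in C(w,2) triples; summing gives 10 + 3 + 3 + 3 + 6 + 0 + 1 = 26 transitive triples.
Total triples C(7,3) = 35, so cyclic triples = 35 − 26 = 9.

9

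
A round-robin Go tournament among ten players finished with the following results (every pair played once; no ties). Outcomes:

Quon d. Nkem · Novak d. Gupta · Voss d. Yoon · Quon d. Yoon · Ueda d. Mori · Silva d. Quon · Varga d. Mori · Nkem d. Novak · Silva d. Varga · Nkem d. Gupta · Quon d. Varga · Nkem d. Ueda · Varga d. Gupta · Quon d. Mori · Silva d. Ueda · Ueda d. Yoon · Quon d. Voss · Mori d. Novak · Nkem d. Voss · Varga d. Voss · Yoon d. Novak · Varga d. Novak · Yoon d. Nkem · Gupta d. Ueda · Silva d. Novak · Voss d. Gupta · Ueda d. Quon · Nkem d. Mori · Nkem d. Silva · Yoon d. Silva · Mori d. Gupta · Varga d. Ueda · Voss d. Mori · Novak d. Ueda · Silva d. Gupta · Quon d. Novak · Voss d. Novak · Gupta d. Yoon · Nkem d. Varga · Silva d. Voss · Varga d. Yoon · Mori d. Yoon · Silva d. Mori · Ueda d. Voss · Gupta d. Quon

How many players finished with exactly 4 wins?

2

Win totals: Mori 3, Novak 2, Varga 6, Ueda 4, Silva 7, Nkem 7, Quon 6, Yoon 3, Voss 4, Gupta 3.
Exactly 4: Ueda, Voss — 2 players.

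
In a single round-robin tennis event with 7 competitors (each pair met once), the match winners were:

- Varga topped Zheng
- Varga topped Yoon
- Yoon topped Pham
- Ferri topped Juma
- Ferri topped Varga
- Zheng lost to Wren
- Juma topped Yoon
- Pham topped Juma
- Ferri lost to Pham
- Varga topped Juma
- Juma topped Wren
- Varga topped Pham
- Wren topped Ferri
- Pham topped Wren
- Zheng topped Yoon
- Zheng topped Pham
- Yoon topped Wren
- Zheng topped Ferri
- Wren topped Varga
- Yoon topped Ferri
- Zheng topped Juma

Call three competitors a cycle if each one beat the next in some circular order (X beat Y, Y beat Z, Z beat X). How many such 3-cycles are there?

Win totals: Yoon 3, Wren 3, Juma 2, Varga 4, Pham 3, Zheng 4, Ferri 2.
A competitor with w wins dominates both others in C(w,2) triples; summing gives 3 + 3 + 1 + 6 + 3 + 6 + 1 = 23 transitive triples.
Total triples C(7,3) = 35, so cyclic triples = 35 − 23 = 12.

12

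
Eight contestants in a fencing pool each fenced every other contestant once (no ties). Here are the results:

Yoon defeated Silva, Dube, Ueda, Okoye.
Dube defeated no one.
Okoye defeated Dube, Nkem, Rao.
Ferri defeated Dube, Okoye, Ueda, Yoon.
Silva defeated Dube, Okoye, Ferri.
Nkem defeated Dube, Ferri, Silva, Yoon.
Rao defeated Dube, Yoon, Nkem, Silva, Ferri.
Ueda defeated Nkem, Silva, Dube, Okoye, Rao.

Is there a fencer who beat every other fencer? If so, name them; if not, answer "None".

None

Highest win total is Ueda with 5 (out of 7 possible).
Ueda lost to Ferri, Yoon, so no fencer went undefeated.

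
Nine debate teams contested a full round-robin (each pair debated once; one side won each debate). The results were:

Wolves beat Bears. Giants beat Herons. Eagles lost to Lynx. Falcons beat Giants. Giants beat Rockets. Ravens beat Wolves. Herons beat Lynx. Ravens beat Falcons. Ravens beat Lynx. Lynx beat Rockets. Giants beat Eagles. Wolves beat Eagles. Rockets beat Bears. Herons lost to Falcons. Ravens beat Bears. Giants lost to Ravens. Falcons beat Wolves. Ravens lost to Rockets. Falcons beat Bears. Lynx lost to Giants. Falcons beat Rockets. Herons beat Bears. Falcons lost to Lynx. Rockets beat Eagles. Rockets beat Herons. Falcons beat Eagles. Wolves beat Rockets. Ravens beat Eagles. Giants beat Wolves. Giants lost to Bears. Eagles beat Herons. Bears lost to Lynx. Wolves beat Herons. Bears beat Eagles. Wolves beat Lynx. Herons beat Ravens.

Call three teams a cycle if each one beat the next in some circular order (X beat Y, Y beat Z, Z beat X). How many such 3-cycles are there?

18

Win totals: Ravens 6, Giants 5, Lynx 4, Bears 2, Rockets 4, Eagles 1, Wolves 5, Herons 3, Falcons 6.
A team with w wins dominates both others in C(w,2) triples; summing gives 15 + 10 + 6 + 1 + 6 + 0 + 10 + 3 + 15 = 66 transitive triples.
Total triples C(9,3) = 84, so cyclic triples = 84 − 66 = 18.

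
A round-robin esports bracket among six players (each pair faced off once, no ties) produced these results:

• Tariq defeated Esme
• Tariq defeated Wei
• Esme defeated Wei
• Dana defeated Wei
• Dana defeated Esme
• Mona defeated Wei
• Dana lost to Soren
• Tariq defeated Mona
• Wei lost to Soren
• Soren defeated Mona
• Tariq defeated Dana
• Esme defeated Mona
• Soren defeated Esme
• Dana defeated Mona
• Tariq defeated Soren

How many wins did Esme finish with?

Esme's results: beat Wei, Mona; lost to Tariq, Soren, Dana.
That is 2 wins.

2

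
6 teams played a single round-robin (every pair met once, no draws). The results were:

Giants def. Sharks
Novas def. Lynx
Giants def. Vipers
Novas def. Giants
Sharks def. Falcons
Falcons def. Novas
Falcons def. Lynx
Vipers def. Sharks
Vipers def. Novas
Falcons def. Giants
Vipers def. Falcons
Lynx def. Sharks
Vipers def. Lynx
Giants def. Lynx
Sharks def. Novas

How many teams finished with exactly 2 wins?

2

Win totals: Falcons 3, Novas 2, Vipers 4, Giants 3, Sharks 2, Lynx 1.
Exactly 2: Novas, Sharks — 2 teams.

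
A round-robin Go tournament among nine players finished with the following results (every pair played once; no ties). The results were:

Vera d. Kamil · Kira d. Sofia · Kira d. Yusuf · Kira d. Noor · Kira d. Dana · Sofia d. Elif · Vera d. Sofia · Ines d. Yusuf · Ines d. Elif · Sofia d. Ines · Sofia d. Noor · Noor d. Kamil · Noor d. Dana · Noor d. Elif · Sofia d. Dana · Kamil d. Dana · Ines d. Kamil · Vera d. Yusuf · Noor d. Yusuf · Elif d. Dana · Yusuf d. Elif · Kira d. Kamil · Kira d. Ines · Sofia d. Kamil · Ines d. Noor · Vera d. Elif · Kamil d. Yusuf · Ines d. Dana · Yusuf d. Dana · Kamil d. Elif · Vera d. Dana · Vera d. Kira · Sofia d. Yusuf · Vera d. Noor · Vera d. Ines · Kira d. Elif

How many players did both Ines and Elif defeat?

1

Ines beat: Kamil, Elif, Dana, Yusuf, Noor.
Elif beat: Dana.
Both beat: Dana — 1.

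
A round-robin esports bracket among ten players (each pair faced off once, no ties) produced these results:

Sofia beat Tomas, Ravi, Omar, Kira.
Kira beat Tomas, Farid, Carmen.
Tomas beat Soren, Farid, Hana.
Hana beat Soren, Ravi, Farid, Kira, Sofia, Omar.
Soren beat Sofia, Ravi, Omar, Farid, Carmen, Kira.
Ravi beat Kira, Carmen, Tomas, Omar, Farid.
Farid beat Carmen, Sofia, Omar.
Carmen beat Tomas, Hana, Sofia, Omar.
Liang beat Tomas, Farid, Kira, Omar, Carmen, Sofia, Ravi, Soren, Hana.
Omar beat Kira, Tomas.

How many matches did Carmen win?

4

Carmen's results: beat Tomas, Hana, Sofia, Omar; lost to Ravi, Liang, Farid, Soren, Kira.
That is 4 wins.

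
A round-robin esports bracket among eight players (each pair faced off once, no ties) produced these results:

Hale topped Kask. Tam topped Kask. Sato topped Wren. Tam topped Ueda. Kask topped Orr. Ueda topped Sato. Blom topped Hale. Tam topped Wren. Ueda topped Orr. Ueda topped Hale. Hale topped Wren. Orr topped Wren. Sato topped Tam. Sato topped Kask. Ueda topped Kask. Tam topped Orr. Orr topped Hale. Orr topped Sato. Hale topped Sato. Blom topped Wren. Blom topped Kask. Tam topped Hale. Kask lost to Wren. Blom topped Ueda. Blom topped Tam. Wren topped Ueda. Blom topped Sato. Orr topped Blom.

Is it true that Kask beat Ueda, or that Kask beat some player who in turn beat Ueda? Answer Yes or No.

Kask did not beat Ueda directly.
Kask beat Orr, but each of them lost to Ueda. No two-step path.

No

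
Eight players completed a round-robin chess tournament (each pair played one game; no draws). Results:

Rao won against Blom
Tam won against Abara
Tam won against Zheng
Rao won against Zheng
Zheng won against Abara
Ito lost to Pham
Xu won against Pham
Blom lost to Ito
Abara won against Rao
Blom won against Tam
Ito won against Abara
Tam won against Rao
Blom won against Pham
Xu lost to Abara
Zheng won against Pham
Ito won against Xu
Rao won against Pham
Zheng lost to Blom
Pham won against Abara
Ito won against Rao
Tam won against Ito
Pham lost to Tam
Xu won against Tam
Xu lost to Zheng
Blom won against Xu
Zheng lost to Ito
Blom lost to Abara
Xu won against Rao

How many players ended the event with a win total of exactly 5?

Win totals: Zheng 3, Tam 5, Rao 3, Abara 3, Ito 5, Blom 4, Xu 3, Pham 2.
Exactly 5: Tam, Ito — 2 players.

2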